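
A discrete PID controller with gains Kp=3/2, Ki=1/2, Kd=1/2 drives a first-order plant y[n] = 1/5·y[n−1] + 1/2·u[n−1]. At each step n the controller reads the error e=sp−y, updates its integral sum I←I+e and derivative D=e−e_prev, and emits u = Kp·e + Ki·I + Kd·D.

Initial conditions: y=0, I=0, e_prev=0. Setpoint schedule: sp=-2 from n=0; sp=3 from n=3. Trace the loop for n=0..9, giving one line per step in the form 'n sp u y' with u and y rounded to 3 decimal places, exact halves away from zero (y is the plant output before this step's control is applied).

(exact arithmetic carried between steps; '≈' marks a value shown rounded to 6 d.p. or computed from one; I and e_prev carry over from the previous line; the table rounds u and y to 3 d.p., halves away from zero)
n=0: y=0, sp=-2, e=sp−y=-2; I=-2, D=e−e_prev=-2; u=3/2·(-2)+1/2·(-2)+1/2·(-2)=-5; next y=1/5·0+1/2·(-5)=-2.5
n=1: y=-2.5, sp=-2, e=sp−y=0.5; I=-1.5, D=e−e_prev=2.5; u=3/2·0.5+1/2·(-1.5)+1/2·2.5=1.25; next y=1/5·(-2.5)+1/2·1.25=0.125
n=2: y=0.125, sp=-2, e=sp−y=-2.125; I=-3.625, D=e−e_prev=-2.625; u=3/2·(-2.125)+1/2·(-3.625)+1/2·(-2.625)=-6.3125; next y=1/5·0.125+1/2·(-6.3125)=-3.13125
n=3: y=-3.13125, sp=3, e=sp−y=6.13125; I=2.50625, D=e−e_prev=8.25625; u=3/2·6.13125+1/2·2.50625+1/2·8.25625=14.578125; next y=1/5·(-3.13125)+1/2·14.578125≈6.662813
n=4: y≈6.662813, sp=3, e=sp−y≈-3.662813; I≈-1.156563, D=e−e_prev≈-9.794063; u=3/2·(-3.662813)+1/2·(-1.156563)+1/2·(-9.794063)≈-10.969531; next y=1/5·6.662813+1/2·(-10.969531)≈-4.152203
n=5: y≈-4.152203, sp=3, e=sp−y≈7.152203; I≈5.995641, D=e−e_prev≈10.815016; u=3/2·7.152203+1/2·5.995641+1/2·10.815016≈19.133633; next y=1/5·(-4.152203)+1/2·19.133633≈8.736376
n=6: y≈8.736376, sp=3, e=sp−y≈-5.736376; I≈0.259265, D=e−e_prev≈-12.888579; u=3/2·(-5.736376)+1/2·0.259265+1/2·(-12.888579)≈-14.919221; next y=1/5·8.736376+1/2·(-14.919221)≈-5.712335
n=7: y≈-5.712335, sp=3, e=sp−y≈8.712335; I≈8.971600, D=e−e_prev≈14.448711; u=3/2·8.712335+1/2·8.971600+1/2·14.448711≈24.778658; next y=1/5·(-5.712335)+1/2·24.778658≈11.246862
n=8: y≈11.246862, sp=3, e=sp−y≈-8.246862; I≈0.724738, D=e−e_prev≈-16.959197; u=3/2·(-8.246862)+1/2·0.724738+1/2·(-16.959197)≈-20.487523; next y=1/5·11.246862+1/2·(-20.487523)≈-7.994389
n=9: y≈-7.994389, sp=3, e=sp−y≈10.994389; I≈11.719127, D=e−e_prev≈19.241251; u=3/2·10.994389+1/2·11.719127+1/2·19.241251≈31.971773; next y=1/5·(-7.994389)+1/2·31.971773≈14.387008

0 -2 -5.000 0.000
1 -2 1.250 -2.500
2 -2 -6.313 0.125
3 3 14.578 -3.131
4 3 -10.970 6.663
5 3 19.134 -4.152
6 3 -14.919 8.736
7 3 24.779 -5.712
8 3 -20.488 11.247
9 3 31.972 -7.994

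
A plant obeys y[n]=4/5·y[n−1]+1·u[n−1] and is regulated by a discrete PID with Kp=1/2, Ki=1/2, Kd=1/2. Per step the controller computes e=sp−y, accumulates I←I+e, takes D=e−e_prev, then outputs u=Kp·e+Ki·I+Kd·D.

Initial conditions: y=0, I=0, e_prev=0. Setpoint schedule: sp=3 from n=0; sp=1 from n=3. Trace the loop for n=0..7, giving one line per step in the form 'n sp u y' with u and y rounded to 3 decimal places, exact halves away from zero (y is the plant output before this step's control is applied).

0 3 4.500 0.000
1 3 -2.250 4.500
2 3 3.975 1.350
3 1 -5.333 5.055
4 1 5.008 -1.289
5 1 -4.918 3.977
6 1 4.796 -1.736
7 1 -4.408 3.407

(exact arithmetic carried between steps; '≈' marks a value shown rounded to 6 d.p. or computed from one; I and e_prev carry over from the previous line; the table rounds u and y to 3 d.p., halves away from zero)
n=0: y=0, sp=3, e=sp−y=3; I=3, D=e−e_prev=3; u=1/2·3+1/2·3+1/2·3=4.5; next y=4/5·0+1·4.5=4.5
n=1: y=4.5, sp=3, e=sp−y=-1.5; I=1.5, D=e−e_prev=-4.5; u=1/2·(-1.5)+1/2·1.5+1/2·(-4.5)=-2.25; next y=4/5·4.5+1·(-2.25)=1.35
n=2: y=1.35, sp=3, e=sp−y=1.65; I=3.15, D=e−e_prev=3.15; u=1/2·1.65+1/2·3.15+1/2·3.15=3.975; next y=4/5·1.35+1·3.975=5.055
n=3: y=5.055, sp=1, e=sp−y=-4.055; I=-0.905, D=e−e_prev=-5.705; u=1/2·(-4.055)+1/2·(-0.905)+1/2·(-5.705)=-5.3325; next y=4/5·5.055+1·(-5.3325)=-1.2885
n=4: y=-1.2885, sp=1, e=sp−y=2.2885; I=1.3835, D=e−e_prev=6.3435; u=1/2·2.2885+1/2·1.3835+1/2·6.3435=5.00775; next y=4/5·(-1.2885)+1·5.00775=3.97695
n=5: y=3.97695, sp=1, e=sp−y=-2.97695; I=-1.59345, D=e−e_prev=-5.26545; u=1/2·(-2.97695)+1/2·(-1.59345)+1/2·(-5.26545)=-4.917925; next y=4/5·3.97695+1·(-4.917925)=-1.736365
n=6: y=-1.736365, sp=1, e=sp−y=2.736365; I=1.142915, D=e−e_prev=5.713315; u=1/2·2.736365+1/2·1.142915+1/2·5.713315≈4.796298; next y=4/5·(-1.736365)+1·4.796298≈3.407206
n=7: y≈3.407206, sp=1, e=sp−y≈-2.407206; I≈-1.264291, D=e−e_prev≈-5.143571; u=1/2·(-2.407206)+1/2·(-1.264291)+1/2·(-5.143571)≈-4.407533; next y=4/5·3.407206+1·(-4.407533)≈-1.681769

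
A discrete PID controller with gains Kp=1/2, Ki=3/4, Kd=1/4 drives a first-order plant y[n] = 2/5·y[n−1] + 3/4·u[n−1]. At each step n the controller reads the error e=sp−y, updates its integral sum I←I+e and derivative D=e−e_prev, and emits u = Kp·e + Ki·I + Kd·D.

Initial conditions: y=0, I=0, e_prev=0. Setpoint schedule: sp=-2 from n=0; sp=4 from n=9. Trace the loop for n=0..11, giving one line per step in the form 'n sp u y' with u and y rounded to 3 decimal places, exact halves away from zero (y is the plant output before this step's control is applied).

(exact arithmetic carried between steps; '≈' marks a value shown rounded to 6 d.p. or computed from one; I and e_prev carry over from the previous line; the table rounds u and y to 3 d.p., halves away from zero)
n=0: y=0, sp=-2, e=sp−y=-2; I=-2, D=e−e_prev=-2; u=1/2·(-2)+3/4·(-2)+1/4·(-2)=-3; next y=2/5·0+3/4·(-3)=-2.25
n=1: y=-2.25, sp=-2, e=sp−y=0.25; I=-1.75, D=e−e_prev=2.25; u=1/2·0.25+3/4·(-1.75)+1/4·2.25=-0.625; next y=2/5·(-2.25)+3/4·(-0.625)=-1.36875
n=2: y=-1.36875, sp=-2, e=sp−y=-0.63125; I=-2.38125, D=e−e_prev=-0.88125; u=1/2·(-0.63125)+3/4·(-2.38125)+1/4·(-0.88125)=-2.321875; next y=2/5·(-1.36875)+3/4·(-2.321875)≈-2.288906
n=3: y≈-2.288906, sp=-2, e=sp−y≈0.288906; I≈-2.092344, D=e−e_prev≈0.920156; u=1/2·0.288906+3/4·(-2.092344)+1/4·0.920156≈-1.194766; next y=2/5·(-2.288906)+3/4·(-1.194766)≈-1.811637
n=4: y≈-1.811637, sp=-2, e=sp−y≈-0.188363; I≈-2.280707, D=e−e_prev≈-0.477270; u=1/2·(-0.188363)+3/4·(-2.280707)+1/4·(-0.477270)≈-1.924029; next y=2/5·(-1.811637)+3/4·(-1.924029)≈-2.167677
n=5: y≈-2.167677, sp=-2, e=sp−y≈0.167677; I≈-2.113030, D=e−e_prev≈0.356040; u=1/2·0.167677+3/4·(-2.113030)+1/4·0.356040≈-1.411924; next y=2/5·(-2.167677)+3/4·(-1.411924)≈-1.926014
n=6: y≈-1.926014, sp=-2, e=sp−y≈-0.073986; I≈-2.187016, D=e−e_prev≈-0.241663; u=1/2·(-0.073986)+3/4·(-2.187016)+1/4·(-0.241663)≈-1.737671; next y=2/5·(-1.926014)+3/4·(-1.737671)≈-2.073659
n=7: y≈-2.073659, sp=-2, e=sp−y≈0.073659; I≈-2.113358, D=e−e_prev≈0.147645; u=1/2·0.073659+3/4·(-2.113358)+1/4·0.147645≈-1.511278; next y=2/5·(-2.073659)+3/4·(-1.511278)≈-1.962922
n=8: y≈-1.962922, sp=-2, e=sp−y≈-0.037078; I≈-2.150436, D=e−e_prev≈-0.110737; u=1/2·(-0.037078)+3/4·(-2.150436)+1/4·(-0.110737)≈-1.659050; next y=2/5·(-1.962922)+3/4·(-1.659050)≈-2.029456
n=9: y≈-2.029456, sp=4, e=sp−y≈6.029456; I≈3.879021, D=e−e_prev≈6.066535; u=1/2·6.029456+3/4·3.879021+1/4·6.066535≈7.440627; next y=2/5·(-2.029456)+3/4·7.440627≈4.768688
n=10: y≈4.768688, sp=4, e=sp−y≈-0.768688; I≈3.110333, D=e−e_prev≈-6.798144; u=1/2·(-0.768688)+3/4·3.110333+1/4·(-6.798144)≈0.248869; next y=2/5·4.768688+3/4·0.248869≈2.094127
n=11: y≈2.094127, sp=4, e=sp−y≈1.905873; I≈5.016205, D=e−e_prev≈2.674561; u=1/2·1.905873+3/4·5.016205+1/4·2.674561≈5.383731; next y=2/5·2.094127+3/4·5.383731≈4.875449

0 -2 -3.000 0.000
1 -2 -0.625 -2.250
2 -2 -2.322 -1.369
3 -2 -1.195 -2.289
4 -2 -1.924 -1.812
5 -2 -1.412 -2.168
6 -2 -1.738 -1.926
7 -2 -1.511 -2.074
8 -2 -1.659 -1.963
9 4 7.441 -2.029
10 4 0.249 4.769
11 4 5.384 2.094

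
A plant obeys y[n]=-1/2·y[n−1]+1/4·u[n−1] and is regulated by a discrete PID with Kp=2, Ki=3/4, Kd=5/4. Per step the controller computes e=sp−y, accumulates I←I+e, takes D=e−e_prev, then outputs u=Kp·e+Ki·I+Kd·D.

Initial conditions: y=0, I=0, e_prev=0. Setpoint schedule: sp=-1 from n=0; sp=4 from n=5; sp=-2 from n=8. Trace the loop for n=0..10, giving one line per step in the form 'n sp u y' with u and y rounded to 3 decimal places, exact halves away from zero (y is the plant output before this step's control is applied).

(exact arithmetic carried between steps; '≈' marks a value shown rounded to 6 d.p. or computed from one; I and e_prev carry over from the previous line; the table rounds u and y to 3 d.p., halves away from zero)
n=0: y=0, sp=-1, e=sp−y=-1; I=-1, D=e−e_prev=-1; u=2·(-1)+3/4·(-1)+5/4·(-1)=-4; next y=-1/2·0+1/4·(-4)=-1
n=1: y=-1, sp=-1, e=sp−y=0; I=-1, D=e−e_prev=1; u=2·0+3/4·(-1)+5/4·1=0.5; next y=-1/2·(-1)+1/4·0.5=0.625
n=2: y=0.625, sp=-1, e=sp−y=-1.625; I=-2.625, D=e−e_prev=-1.625; u=2·(-1.625)+3/4·(-2.625)+5/4·(-1.625)=-7.25; next y=-1/2·0.625+1/4·(-7.25)=-2.125
n=3: y=-2.125, sp=-1, e=sp−y=1.125; I=-1.5, D=e−e_prev=2.75; u=2·1.125+3/4·(-1.5)+5/4·2.75=4.5625; next y=-1/2·(-2.125)+1/4·4.5625=2.203125
n=4: y=2.203125, sp=-1, e=sp−y=-3.203125; I=-4.703125, D=e−e_prev=-4.328125; u=2·(-3.203125)+3/4·(-4.703125)+5/4·(-4.328125)=-15.34375; next y=-1/2·2.203125+1/4·(-15.34375)=-4.9375
n=5: y=-4.9375, sp=4, e=sp−y=8.9375; I=4.234375, D=e−e_prev=12.140625; u=2·8.9375+3/4·4.234375+5/4·12.140625≈36.226563; next y=-1/2·(-4.9375)+1/4·36.226563≈11.525391
n=6: y≈11.525391, sp=4, e=sp−y≈-7.525391; I≈-3.291016, D=e−e_prev≈-16.462891; u=2·(-7.525391)+3/4·(-3.291016)+5/4·(-16.462891)≈-38.097656; next y=-1/2·11.525391+1/4·(-38.097656)≈-15.287109
n=7: y≈-15.287109, sp=4, e=sp−y≈19.287109; I≈15.996094, D=e−e_prev≈26.8125; u=2·19.287109+3/4·15.996094+5/4·26.8125≈84.086914; next y=-1/2·(-15.287109)+1/4·84.086914≈28.665283
n=8: y≈28.665283, sp=-2, e=sp−y≈-30.665283; I≈-14.669189, D=e−e_prev≈-49.952393; u=2·(-30.665283)+3/4·(-14.669189)+5/4·(-49.952393)≈-134.772949; next y=-1/2·28.665283+1/4·(-134.772949)≈-48.025879
n=9: y≈-48.025879, sp=-2, e=sp−y≈46.025879; I≈31.356689, D=e−e_prev≈76.691162; u=2·46.025879+3/4·31.356689+5/4·76.691162≈211.433228; next y=-1/2·(-48.025879)+1/4·211.433228≈76.871246
n=10: y≈76.871246, sp=-2, e=sp−y≈-78.871246; I≈-47.514557, D=e−e_prev≈-124.897125; u=2·(-78.871246)+3/4·(-47.514557)+5/4·(-124.897125)≈-349.499817; next y=-1/2·76.871246+1/4·(-349.499817)≈-125.810577

0 -1 -4.000 0.000
1 -1 0.500 -1.000
2 -1 -7.250 0.625
3 -1 4.563 -2.125
4 -1 -15.344 2.203
5 4 36.227 -4.938
6 4 -38.098 11.525
7 4 84.087 -15.287
8 -2 -134.773 28.665
9 -2 211.433 -48.026
10 -2 -349.500 76.871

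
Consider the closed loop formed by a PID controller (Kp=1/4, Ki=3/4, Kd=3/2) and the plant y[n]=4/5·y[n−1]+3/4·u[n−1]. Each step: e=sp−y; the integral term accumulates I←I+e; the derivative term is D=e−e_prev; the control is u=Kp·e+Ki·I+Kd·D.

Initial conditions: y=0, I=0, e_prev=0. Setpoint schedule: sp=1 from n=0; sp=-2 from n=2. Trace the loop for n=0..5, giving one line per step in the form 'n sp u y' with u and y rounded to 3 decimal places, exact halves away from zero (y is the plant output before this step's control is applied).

(exact arithmetic carried between steps; '≈' marks a value shown rounded to 6 d.p. or computed from one; I and e_prev carry over from the previous line; the table rounds u and y to 3 d.p., halves away from zero)
n=0: y=0, sp=1, e=sp−y=1; I=1, D=e−e_prev=1; u=1/4·1+3/4·1+3/2·1=2.5; next y=4/5·0+3/4·2.5=1.875
n=1: y=1.875, sp=1, e=sp−y=-0.875; I=0.125, D=e−e_prev=-1.875; u=1/4·(-0.875)+3/4·0.125+3/2·(-1.875)=-2.9375; next y=4/5·1.875+3/4·(-2.9375)=-0.703125
n=2: y=-0.703125, sp=-2, e=sp−y=-1.296875; I=-1.171875, D=e−e_prev=-0.421875; u=1/4·(-1.296875)+3/4·(-1.171875)+3/2·(-0.421875)≈-1.835938; next y=4/5·(-0.703125)+3/4·(-1.835938)≈-1.939453
n=3: y≈-1.939453, sp=-2, e=sp−y≈-0.060547; I≈-1.232422, D=e−e_prev≈1.236328; u=1/4·(-0.060547)+3/4·(-1.232422)+3/2·1.236328≈0.915039; next y=4/5·(-1.939453)+3/4·0.915039≈-0.865283
n=4: y≈-0.865283, sp=-2, e=sp−y≈-1.134717; I≈-2.367139, D=e−e_prev≈-1.074170; u=1/4·(-1.134717)+3/4·(-2.367139)+3/2·(-1.074170)≈-3.670288; next y=4/5·(-0.865283)+3/4·(-3.670288)≈-3.444943
n=5: y≈-3.444943, sp=-2, e=sp−y≈1.444943; I≈-0.922196, D=e−e_prev≈2.579659; u=1/4·1.444943+3/4·(-0.922196)+3/2·2.579659≈3.539078; next y=4/5·(-3.444943)+3/4·3.539078≈-0.101646

0 1 2.500 0.000
1 1 -2.938 1.875
2 -2 -1.836 -0.703
3 -2 0.915 -1.939
4 -2 -3.670 -0.865
5 -2 3.539 -3.445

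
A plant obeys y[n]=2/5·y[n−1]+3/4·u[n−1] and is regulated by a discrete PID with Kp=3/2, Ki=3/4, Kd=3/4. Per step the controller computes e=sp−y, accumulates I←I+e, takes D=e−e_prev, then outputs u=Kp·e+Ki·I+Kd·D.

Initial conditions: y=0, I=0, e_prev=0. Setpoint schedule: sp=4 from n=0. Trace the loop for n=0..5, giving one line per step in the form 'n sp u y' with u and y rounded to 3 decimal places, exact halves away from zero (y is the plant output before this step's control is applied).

(exact arithmetic carried between steps; '≈' marks a value shown rounded to 6 d.p. or computed from one; I and e_prev carry over from the previous line; the table rounds u and y to 3 d.p., halves away from zero)
n=0: y=0, sp=4, e=sp−y=4; I=4, D=e−e_prev=4; u=3/2·4+3/4·4+3/4·4=12; next y=2/5·0+3/4·12=9
n=1: y=9, sp=4, e=sp−y=-5; I=-1, D=e−e_prev=-9; u=3/2·(-5)+3/4·(-1)+3/4·(-9)=-15; next y=2/5·9+3/4·(-15)=-7.65
n=2: y=-7.65, sp=4, e=sp−y=11.65; I=10.65, D=e−e_prev=16.65; u=3/2·11.65+3/4·10.65+3/4·16.65=37.95; next y=2/5·(-7.65)+3/4·37.95=25.4025
n=3: y=25.4025, sp=4, e=sp−y=-21.4025; I=-10.7525, D=e−e_prev=-33.0525; u=3/2·(-21.4025)+3/4·(-10.7525)+3/4·(-33.0525)=-64.9575; next y=2/5·25.4025+3/4·(-64.9575)=-38.557125
n=4: y=-38.557125, sp=4, e=sp−y=42.557125; I=31.804625, D=e−e_prev=63.959625; u=3/2·42.557125+3/4·31.804625+3/4·63.959625=135.658875; next y=2/5·(-38.557125)+3/4·135.658875≈86.321306
n=5: y≈86.321306, sp=4, e=sp−y≈-82.321306; I≈-50.516681, D=e−e_prev≈-124.878431; u=3/2·(-82.321306)+3/4·(-50.516681)+3/4·(-124.878431)≈-255.028294; next y=2/5·86.321306+3/4·(-255.028294)≈-156.742698

0 4 12.000 0.000
1 4 -15.000 9.000
2 4 37.950 -7.650
3 4 -64.958 25.403
4 4 135.659 -38.557
5 4 -255.028 86.321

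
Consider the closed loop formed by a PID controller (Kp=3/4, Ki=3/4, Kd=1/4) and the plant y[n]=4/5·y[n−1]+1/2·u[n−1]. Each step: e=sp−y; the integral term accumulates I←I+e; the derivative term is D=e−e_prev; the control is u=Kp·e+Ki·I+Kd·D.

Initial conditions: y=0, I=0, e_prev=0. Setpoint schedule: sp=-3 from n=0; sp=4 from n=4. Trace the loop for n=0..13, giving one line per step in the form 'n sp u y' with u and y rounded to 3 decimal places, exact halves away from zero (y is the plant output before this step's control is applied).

0 -3 -5.250 0.000
1 -3 -2.156 -2.625
2 -3 -2.126 -3.178
3 -3 -1.383 -3.605
4 4 11.162 -3.576
5 4 4.083 2.721
6 4 3.996 4.218
7 4 2.187 5.373
8 4 1.413 5.391
9 4 1.025 5.020
10 4 1.027 4.528
11 4 1.194 4.136
12 4 1.397 3.906
13 4 1.555 3.823

(exact arithmetic carried between steps; '≈' marks a value shown rounded to 6 d.p. or computed from one; I and e_prev carry over from the previous line; the table rounds u and y to 3 d.p., halves away from zero)
n=0: y=0, sp=-3, e=sp−y=-3; I=-3, D=e−e_prev=-3; u=3/4·(-3)+3/4·(-3)+1/4·(-3)=-5.25; next y=4/5·0+1/2·(-5.25)=-2.625
n=1: y=-2.625, sp=-3, e=sp−y=-0.375; I=-3.375, D=e−e_prev=2.625; u=3/4·(-0.375)+3/4·(-3.375)+1/4·2.625=-2.15625; next y=4/5·(-2.625)+1/2·(-2.15625)=-3.178125
n=2: y=-3.178125, sp=-3, e=sp−y=0.178125; I=-3.196875, D=e−e_prev=0.553125; u=3/4·0.178125+3/4·(-3.196875)+1/4·0.553125≈-2.125781; next y=4/5·(-3.178125)+1/2·(-2.125781)≈-3.605391
n=3: y≈-3.605391, sp=-3, e=sp−y≈0.605391; I≈-2.591484, D=e−e_prev≈0.427266; u=3/4·0.605391+3/4·(-2.591484)+1/4·0.427266≈-1.382754; next y=4/5·(-3.605391)+1/2·(-1.382754)≈-3.575689
n=4: y≈-3.575689, sp=4, e=sp−y≈7.575689; I≈4.984205, D=e−e_prev≈6.970299; u=3/4·7.575689+3/4·4.984205+1/4·6.970299≈11.162496; next y=4/5·(-3.575689)+1/2·11.162496≈2.720696
n=5: y≈2.720696, sp=4, e=sp−y≈1.279304; I≈6.263509, D=e−e_prev≈-6.296386; u=3/4·1.279304+3/4·6.263509+1/4·(-6.296386)≈4.083013; next y=4/5·2.720696+1/2·4.083013≈4.218064
n=6: y≈4.218064, sp=4, e=sp−y≈-0.218064; I≈6.045445, D=e−e_prev≈-1.497367; u=3/4·(-0.218064)+3/4·6.045445+1/4·(-1.497367)≈3.996195; next y=4/5·4.218064+1/2·3.996195≈5.372548
n=7: y≈5.372548, sp=4, e=sp−y≈-1.372548; I≈4.672897, D=e−e_prev≈-1.154485; u=3/4·(-1.372548)+3/4·4.672897+1/4·(-1.154485)≈2.186641; next y=4/5·5.372548+1/2·2.186641≈5.391359
n=8: y≈5.391359, sp=4, e=sp−y≈-1.391359; I≈3.281538, D=e−e_prev≈-0.018811; u=3/4·(-1.391359)+3/4·3.281538+1/4·(-0.018811)≈1.412932; next y=4/5·5.391359+1/2·1.412932≈5.019553
n=9: y≈5.019553, sp=4, e=sp−y≈-1.019553; I≈2.261985, D=e−e_prev≈0.371806; u=3/4·(-1.019553)+3/4·2.261985+1/4·0.371806≈1.024776; next y=4/5·5.019553+1/2·1.024776≈4.528030
n=10: y≈4.528030, sp=4, e=sp−y≈-0.528030; I≈1.733955, D=e−e_prev≈0.491523; u=3/4·(-0.528030)+3/4·1.733955+1/4·0.491523≈1.027324; next y=4/5·4.528030+1/2·1.027324≈4.136086
n=11: y≈4.136086, sp=4, e=sp−y≈-0.136086; I≈1.597869, D=e−e_prev≈0.391944; u=3/4·(-0.136086)+3/4·1.597869+1/4·0.391944≈1.194323; next y=4/5·4.136086+1/2·1.194323≈3.906030
n=12: y≈3.906030, sp=4, e=sp−y≈0.093970; I≈1.691838, D=e−e_prev≈0.230056; u=3/4·0.093970+3/4·1.691838+1/4·0.230056≈1.396870; next y=4/5·3.906030+1/2·1.396870≈3.823259
n=13: y≈3.823259, sp=4, e=sp−y≈0.176741; I≈1.868579, D=e−e_prev≈0.082771; u=3/4·0.176741+3/4·1.868579+1/4·0.082771≈1.554683; next y=4/5·3.823259+1/2·1.554683≈3.835949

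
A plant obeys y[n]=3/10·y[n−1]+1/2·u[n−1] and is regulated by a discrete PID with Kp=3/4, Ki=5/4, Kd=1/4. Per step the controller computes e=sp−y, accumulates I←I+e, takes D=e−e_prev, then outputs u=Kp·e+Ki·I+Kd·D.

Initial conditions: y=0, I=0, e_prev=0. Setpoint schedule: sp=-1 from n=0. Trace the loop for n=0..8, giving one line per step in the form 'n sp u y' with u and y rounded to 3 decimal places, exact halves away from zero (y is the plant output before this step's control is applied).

(exact arithmetic carried between steps; '≈' marks a value shown rounded to 6 d.p. or computed from one; I and e_prev carry over from the previous line; the table rounds u and y to 3 d.p., halves away from zero)
n=0: y=0, sp=-1, e=sp−y=-1; I=-1, D=e−e_prev=-1; u=3/4·(-1)+5/4·(-1)+1/4·(-1)=-2.25; next y=3/10·0+1/2·(-2.25)=-1.125
n=1: y=-1.125, sp=-1, e=sp−y=0.125; I=-0.875, D=e−e_prev=1.125; u=3/4·0.125+5/4·(-0.875)+1/4·1.125=-0.71875; next y=3/10·(-1.125)+1/2·(-0.71875)=-0.696875
n=2: y=-0.696875, sp=-1, e=sp−y=-0.303125; I=-1.178125, D=e−e_prev=-0.428125; u=3/4·(-0.303125)+5/4·(-1.178125)+1/4·(-0.428125)≈-1.807031; next y=3/10·(-0.696875)+1/2·(-1.807031)≈-1.112578
n=3: y≈-1.112578, sp=-1, e=sp−y≈0.112578; I≈-1.065547, D=e−e_prev≈0.415703; u=3/4·0.112578+5/4·(-1.065547)+1/4·0.415703≈-1.143574; next y=3/10·(-1.112578)+1/2·(-1.143574)≈-0.905561
n=4: y≈-0.905561, sp=-1, e=sp−y≈-0.094439; I≈-1.159986, D=e−e_prev≈-0.207018; u=3/4·(-0.094439)+5/4·(-1.159986)+1/4·(-0.207018)≈-1.572567; next y=3/10·(-0.905561)+1/2·(-1.572567)≈-1.057952
n=5: y≈-1.057952, sp=-1, e=sp−y≈0.057952; I≈-1.102035, D=e−e_prev≈0.152391; u=3/4·0.057952+5/4·(-1.102035)+1/4·0.152391≈-1.295982; next y=3/10·(-1.057952)+1/2·(-1.295982)≈-0.965376
n=6: y≈-0.965376, sp=-1, e=sp−y≈-0.034624; I≈-1.136658, D=e−e_prev≈-0.092575; u=3/4·(-0.034624)+5/4·(-1.136658)+1/4·(-0.092575)≈-1.469934; next y=3/10·(-0.965376)+1/2·(-1.469934)≈-1.024580
n=7: y≈-1.024580, sp=-1, e=sp−y≈0.024580; I≈-1.112078, D=e−e_prev≈0.059204; u=3/4·0.024580+5/4·(-1.112078)+1/4·0.059204≈-1.356862; next y=3/10·(-1.024580)+1/2·(-1.356862)≈-0.985805
n=8: y≈-0.985805, sp=-1, e=sp−y≈-0.014195; I≈-1.126273, D=e−e_prev≈-0.038775; u=3/4·(-0.014195)+5/4·(-1.126273)+1/4·(-0.038775)≈-1.428182; next y=3/10·(-0.985805)+1/2·(-1.428182)≈-1.009832

0 -1 -2.250 0.000
1 -1 -0.719 -1.125
2 -1 -1.807 -0.697
3 -1 -1.144 -1.113
4 -1 -1.573 -0.906
5 -1 -1.296 -1.058
6 -1 -1.470 -0.965
7 -1 -1.357 -1.025
8 -1 -1.428 -0.986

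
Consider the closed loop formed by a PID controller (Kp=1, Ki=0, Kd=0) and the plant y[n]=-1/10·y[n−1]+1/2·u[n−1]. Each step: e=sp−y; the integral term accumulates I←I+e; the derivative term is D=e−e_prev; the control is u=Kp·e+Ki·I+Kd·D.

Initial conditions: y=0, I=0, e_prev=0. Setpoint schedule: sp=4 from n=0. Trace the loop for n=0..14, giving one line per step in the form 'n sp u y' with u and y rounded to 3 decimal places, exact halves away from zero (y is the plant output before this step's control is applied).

(exact arithmetic carried between steps; '≈' marks a value shown rounded to 6 d.p. or computed from one; I and e_prev carry over from the previous line; the table rounds u and y to 3 d.p., halves away from zero)
n=0: y=0, sp=4, e=sp−y=4; I=4, D=e−e_prev=4; u=1·4+0·4+0·4=4; next y=-1/10·0+1/2·4=2
n=1: y=2, sp=4, e=sp−y=2; I=6, D=e−e_prev=-2; u=1·2+0·6+0·(-2)=2; next y=-1/10·2+1/2·2=0.8
n=2: y=0.8, sp=4, e=sp−y=3.2; I=9.2, D=e−e_prev=1.2; u=1·3.2+0·9.2+0·1.2=3.2; next y=-1/10·0.8+1/2·3.2=1.52
n=3: y=1.52, sp=4, e=sp−y=2.48; I=11.68, D=e−e_prev=-0.72; u=1·2.48+0·11.68+0·(-0.72)=2.48; next y=-1/10·1.52+1/2·2.48=1.088
n=4: y=1.088, sp=4, e=sp−y=2.912; I=14.592, D=e−e_prev=0.432; u=1·2.912+0·14.592+0·0.432=2.912; next y=-1/10·1.088+1/2·2.912=1.3472
n=5: y=1.3472, sp=4, e=sp−y=2.6528; I=17.2448, D=e−e_prev=-0.2592; u=1·2.6528+0·17.2448+0·(-0.2592)=2.6528; next y=-1/10·1.3472+1/2·2.6528=1.19168
n=6: y=1.19168, sp=4, e=sp−y=2.80832; I=20.05312, D=e−e_prev=0.15552; u=1·2.80832+0·20.05312+0·0.15552=2.80832; next y=-1/10·1.19168+1/2·2.80832=1.284992
n=7: y=1.284992, sp=4, e=sp−y=2.715008; I=22.768128, D=e−e_prev=-0.093312; u=1·2.715008+0·22.768128+0·(-0.093312)=2.715008; next y=-1/10·1.284992+1/2·2.715008≈1.229005
n=8: y≈1.229005, sp=4, e=sp−y≈2.770995; I≈25.539123, D=e−e_prev≈0.055987; u=1·2.770995+0·25.539123+0·0.055987≈2.770995; next y=-1/10·1.229005+1/2·2.770995≈1.262597
n=9: y≈1.262597, sp=4, e=sp−y≈2.737403; I≈28.276526, D=e−e_prev≈-0.033592; u=1·2.737403+0·28.276526+0·(-0.033592)≈2.737403; next y=-1/10·1.262597+1/2·2.737403≈1.242442
n=10: y≈1.242442, sp=4, e=sp−y≈2.757558; I≈31.034084, D=e−e_prev≈0.020155; u=1·2.757558+0·31.034084+0·0.020155≈2.757558; next y=-1/10·1.242442+1/2·2.757558≈1.254535
n=11: y≈1.254535, sp=4, e=sp−y≈2.745465; I≈33.779549, D=e−e_prev≈-0.012093; u=1·2.745465+0·33.779549+0·(-0.012093)≈2.745465; next y=-1/10·1.254535+1/2·2.745465≈1.247279
n=12: y≈1.247279, sp=4, e=sp−y≈2.752721; I≈36.532270, D=e−e_prev≈0.007256; u=1·2.752721+0·36.532270+0·0.007256≈2.752721; next y=-1/10·1.247279+1/2·2.752721≈1.251633
n=13: y≈1.251633, sp=4, e=sp−y≈2.748367; I≈39.280638, D=e−e_prev≈-0.004354; u=1·2.748367+0·39.280638+0·(-0.004354)≈2.748367; next y=-1/10·1.251633+1/2·2.748367≈1.249020
n=14: y≈1.249020, sp=4, e=sp−y≈2.750980; I≈42.031617, D=e−e_prev≈0.002612; u=1·2.750980+0·42.031617+0·0.002612≈2.750980; next y=-1/10·1.249020+1/2·2.750980≈1.250588

0 4 4.000 0.000
1 4 2.000 2.000
2 4 3.200 0.800
3 4 2.480 1.520
4 4 2.912 1.088
5 4 2.653 1.347
6 4 2.808 1.192
7 4 2.715 1.285
8 4 2.771 1.229
9 4 2.737 1.263
10 4 2.758 1.242
11 4 2.745 1.255
12 4 2.753 1.247
13 4 2.748 1.252
14 4 2.751 1.249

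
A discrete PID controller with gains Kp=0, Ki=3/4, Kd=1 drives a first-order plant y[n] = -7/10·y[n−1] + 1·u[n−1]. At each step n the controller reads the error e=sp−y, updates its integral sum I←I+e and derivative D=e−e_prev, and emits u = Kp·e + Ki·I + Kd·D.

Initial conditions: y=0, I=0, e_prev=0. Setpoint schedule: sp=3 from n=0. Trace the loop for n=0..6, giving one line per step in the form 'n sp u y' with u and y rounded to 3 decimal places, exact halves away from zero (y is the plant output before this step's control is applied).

0 3 5.250 0.000
1 3 -4.688 5.250
2 3 22.697 -8.363
3 3 -46.992 28.551
4 3 137.932 -66.977
5 3 -345.751 184.816
6 3 924.572 -475.122

(exact arithmetic carried between steps; '≈' marks a value shown rounded to 6 d.p. or computed from one; I and e_prev carry over from the previous line; the table rounds u and y to 3 d.p., halves away from zero)
n=0: y=0, sp=3, e=sp−y=3; I=3, D=e−e_prev=3; u=0·3+3/4·3+1·3=5.25; next y=-7/10·0+1·5.25=5.25
n=1: y=5.25, sp=3, e=sp−y=-2.25; I=0.75, D=e−e_prev=-5.25; u=0·(-2.25)+3/4·0.75+1·(-5.25)=-4.6875; next y=-7/10·5.25+1·(-4.6875)=-8.3625
n=2: y=-8.3625, sp=3, e=sp−y=11.3625; I=12.1125, D=e−e_prev=13.6125; u=0·11.3625+3/4·12.1125+1·13.6125=22.696875; next y=-7/10·(-8.3625)+1·22.696875=28.550625
n=3: y=28.550625, sp=3, e=sp−y=-25.550625; I=-13.438125, D=e−e_prev=-36.913125; u=0·(-25.550625)+3/4·(-13.438125)+1·(-36.913125)≈-46.991719; next y=-7/10·28.550625+1·(-46.991719)≈-66.977156
n=4: y≈-66.977156, sp=3, e=sp−y≈69.977156; I≈56.539031, D=e−e_prev≈95.527781; u=0·69.977156+3/4·56.539031+1·95.527781≈137.932055; next y=-7/10·(-66.977156)+1·137.932055≈184.816064
n=5: y≈184.816064, sp=3, e=sp−y≈-181.816064; I≈-125.277033, D=e−e_prev≈-251.793220; u=0·(-181.816064)+3/4·(-125.277033)+1·(-251.793220)≈-345.750995; next y=-7/10·184.816064+1·(-345.750995)≈-475.122240
n=6: y≈-475.122240, sp=3, e=sp−y≈478.122240; I≈352.845207, D=e−e_prev≈659.938304; u=0·478.122240+3/4·352.845207+1·659.938304≈924.572209; next y=-7/10·(-475.122240)+1·924.572209≈1257.157777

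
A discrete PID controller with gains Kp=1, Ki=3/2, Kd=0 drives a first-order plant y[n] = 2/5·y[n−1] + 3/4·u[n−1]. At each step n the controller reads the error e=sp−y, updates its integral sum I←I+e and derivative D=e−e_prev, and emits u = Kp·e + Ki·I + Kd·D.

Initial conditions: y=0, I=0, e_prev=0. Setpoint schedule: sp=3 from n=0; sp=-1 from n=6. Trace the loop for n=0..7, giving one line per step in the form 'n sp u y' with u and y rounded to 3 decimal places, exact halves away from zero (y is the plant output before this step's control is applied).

(exact arithmetic carried between steps; '≈' marks a value shown rounded to 6 d.p. or computed from one; I and e_prev carry over from the previous line; the table rounds u and y to 3 d.p., halves away from zero)
n=0: y=0, sp=3, e=sp−y=3; I=3, D=e−e_prev=3; u=1·3+3/2·3+0·3=7.5; next y=2/5·0+3/4·7.5=5.625
n=1: y=5.625, sp=3, e=sp−y=-2.625; I=0.375, D=e−e_prev=-5.625; u=1·(-2.625)+3/2·0.375+0·(-5.625)=-2.0625; next y=2/5·5.625+3/4·(-2.0625)=0.703125
n=2: y=0.703125, sp=3, e=sp−y=2.296875; I=2.671875, D=e−e_prev=4.921875; u=1·2.296875+3/2·2.671875+0·4.921875≈6.304688; next y=2/5·0.703125+3/4·6.304688≈5.009766
n=3: y≈5.009766, sp=3, e=sp−y≈-2.009766; I≈0.662109, D=e−e_prev≈-4.306641; u=1·(-2.009766)+3/2·0.662109+0·(-4.306641)≈-1.016602; next y=2/5·5.009766+3/4·(-1.016602)≈1.241455
n=4: y≈1.241455, sp=3, e=sp−y≈1.758545; I≈2.420654, D=e−e_prev≈3.768311; u=1·1.758545+3/2·2.420654+0·3.768311≈5.389526; next y=2/5·1.241455+3/4·5.389526≈4.538727
n=5: y≈4.538727, sp=3, e=sp−y≈-1.538727; I≈0.881927, D=e−e_prev≈-3.297272; u=1·(-1.538727)+3/2·0.881927+0·(-3.297272)≈-0.215836; next y=2/5·4.538727+3/4·(-0.215836)≈1.653614
n=6: y≈1.653614, sp=-1, e=sp−y≈-2.653614; I≈-1.771687, D=e−e_prev≈-1.114887; u=1·(-2.653614)+3/2·(-1.771687)+0·(-1.114887)≈-5.311144; next y=2/5·1.653614+3/4·(-5.311144)≈-3.321912
n=7: y≈-3.321912, sp=-1, e=sp−y≈2.321912; I≈0.550226, D=e−e_prev≈4.975526; u=1·2.321912+3/2·0.550226+0·4.975526≈3.147251; next y=2/5·(-3.321912)+3/4·3.147251≈1.031673

0 3 7.500 0.000
1 3 -2.063 5.625
2 3 6.305 0.703
3 3 -1.017 5.010
4 3 5.390 1.241
5 3 -0.216 4.539
6 -1 -5.311 1.654
7 -1 3.147 -3.322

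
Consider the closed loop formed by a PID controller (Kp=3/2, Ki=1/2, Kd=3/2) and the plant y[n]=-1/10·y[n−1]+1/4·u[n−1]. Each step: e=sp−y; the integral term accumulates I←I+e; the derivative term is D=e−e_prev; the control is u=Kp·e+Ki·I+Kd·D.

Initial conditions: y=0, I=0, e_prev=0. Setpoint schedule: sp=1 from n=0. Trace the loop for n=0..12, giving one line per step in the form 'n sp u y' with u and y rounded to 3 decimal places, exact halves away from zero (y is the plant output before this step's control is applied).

(exact arithmetic carried between steps; '≈' marks a value shown rounded to 6 d.p. or computed from one; I and e_prev carry over from the previous line; the table rounds u and y to 3 d.p., halves away from zero)
n=0: y=0, sp=1, e=sp−y=1; I=1, D=e−e_prev=1; u=3/2·1+1/2·1+3/2·1=3.5; next y=-1/10·0+1/4·3.5=0.875
n=1: y=0.875, sp=1, e=sp−y=0.125; I=1.125, D=e−e_prev=-0.875; u=3/2·0.125+1/2·1.125+3/2·(-0.875)=-0.5625; next y=-1/10·0.875+1/4·(-0.5625)=-0.228125
n=2: y=-0.228125, sp=1, e=sp−y=1.228125; I=2.353125, D=e−e_prev=1.103125; u=3/2·1.228125+1/2·2.353125+3/2·1.103125≈4.673438; next y=-1/10·(-0.228125)+1/4·4.673438≈1.191172
n=3: y≈1.191172, sp=1, e=sp−y≈-0.191172; I≈2.161953, D=e−e_prev≈-1.419297; u=3/2·(-0.191172)+1/2·2.161953+3/2·(-1.419297)≈-1.334727; next y=-1/10·1.191172+1/4·(-1.334727)≈-0.452799
n=4: y≈-0.452799, sp=1, e=sp−y≈1.452799; I≈3.614752, D=e−e_prev≈1.643971; u=3/2·1.452799+1/2·3.614752+3/2·1.643971≈6.452530; next y=-1/10·(-0.452799)+1/4·6.452530≈1.658412
n=5: y≈1.658412, sp=1, e=sp−y≈-0.658412; I≈2.956340, D=e−e_prev≈-2.111211; u=3/2·(-0.658412)+1/2·2.956340+3/2·(-2.111211)≈-2.676266; next y=-1/10·1.658412+1/4·(-2.676266)≈-0.834908
n=6: y≈-0.834908, sp=1, e=sp−y≈1.834908; I≈4.791247, D=e−e_prev≈2.493320; u=3/2·1.834908+1/2·4.791247+3/2·2.493320≈8.887965; next y=-1/10·(-0.834908)+1/4·8.887965≈2.305482
n=7: y≈2.305482, sp=1, e=sp−y≈-1.305482; I≈3.485765, D=e−e_prev≈-3.140390; u=3/2·(-1.305482)+1/2·3.485765+3/2·(-3.140390)≈-4.925925; next y=-1/10·2.305482+1/4·(-4.925925)≈-1.462030
n=8: y≈-1.462030, sp=1, e=sp−y≈2.462030; I≈5.947795, D=e−e_prev≈3.767512; u=3/2·2.462030+1/2·5.947795+3/2·3.767512≈12.318209; next y=-1/10·(-1.462030)+1/4·12.318209≈3.225755
n=9: y≈3.225755, sp=1, e=sp−y≈-2.225755; I≈3.722039, D=e−e_prev≈-4.687785; u=3/2·(-2.225755)+1/2·3.722039+3/2·(-4.687785)≈-8.509290; next y=-1/10·3.225755+1/4·(-8.509290)≈-2.449898
n=10: y≈-2.449898, sp=1, e=sp−y≈3.449898; I≈7.171938, D=e−e_prev≈5.675653; u=3/2·3.449898+1/2·7.171938+3/2·5.675653≈17.274296; next y=-1/10·(-2.449898)+1/4·17.274296≈4.563564
n=11: y≈4.563564, sp=1, e=sp−y≈-3.563564; I≈3.608374, D=e−e_prev≈-7.013462; u=3/2·(-3.563564)+1/2·3.608374+3/2·(-7.013462)≈-14.061352; next y=-1/10·4.563564+1/4·(-14.061352)≈-3.971694
n=12: y≈-3.971694, sp=1, e=sp−y≈4.971694; I≈8.580068, D=e−e_prev≈8.535258; u=3/2·4.971694+1/2·8.580068+3/2·8.535258≈24.550463; next y=-1/10·(-3.971694)+1/4·24.550463≈6.534785

0 1 3.500 0.000
1 1 -0.563 0.875
2 1 4.673 -0.228
3 1 -1.335 1.191
4 1 6.453 -0.453
5 1 -2.676 1.658
6 1 8.888 -0.835
7 1 -4.926 2.305
8 1 12.318 -1.462
9 1 -8.509 3.226
10 1 17.274 -2.450
11 1 -14.061 4.564
12 1 24.550 -3.972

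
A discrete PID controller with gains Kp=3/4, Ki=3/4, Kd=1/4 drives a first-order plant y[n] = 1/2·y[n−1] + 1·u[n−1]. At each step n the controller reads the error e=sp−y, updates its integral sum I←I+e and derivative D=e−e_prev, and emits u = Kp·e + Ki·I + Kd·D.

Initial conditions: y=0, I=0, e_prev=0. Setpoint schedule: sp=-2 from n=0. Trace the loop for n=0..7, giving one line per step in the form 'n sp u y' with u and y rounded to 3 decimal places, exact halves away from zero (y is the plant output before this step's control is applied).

(exact arithmetic carried between steps; '≈' marks a value shown rounded to 6 d.p. or computed from one; I and e_prev carry over from the previous line; the table rounds u and y to 3 d.p., halves away from zero)
n=0: y=0, sp=-2, e=sp−y=-2; I=-2, D=e−e_prev=-2; u=3/4·(-2)+3/4·(-2)+1/4·(-2)=-3.5; next y=1/2·0+1·(-3.5)=-3.5
n=1: y=-3.5, sp=-2, e=sp−y=1.5; I=-0.5, D=e−e_prev=3.5; u=3/4·1.5+3/4·(-0.5)+1/4·3.5=1.625; next y=1/2·(-3.5)+1·1.625=-0.125
n=2: y=-0.125, sp=-2, e=sp−y=-1.875; I=-2.375, D=e−e_prev=-3.375; u=3/4·(-1.875)+3/4·(-2.375)+1/4·(-3.375)=-4.03125; next y=1/2·(-0.125)+1·(-4.03125)=-4.09375
n=3: y=-4.09375, sp=-2, e=sp−y=2.09375; I=-0.28125, D=e−e_prev=3.96875; u=3/4·2.09375+3/4·(-0.28125)+1/4·3.96875≈2.351563; next y=1/2·(-4.09375)+1·2.351563≈0.304688
n=4: y≈0.304688, sp=-2, e=sp−y≈-2.304688; I≈-2.585938, D=e−e_prev≈-4.398438; u=3/4·(-2.304688)+3/4·(-2.585938)+1/4·(-4.398438)≈-4.767578; next y=1/2·0.304688+1·(-4.767578)≈-4.615234
n=5: y≈-4.615234, sp=-2, e=sp−y≈2.615234; I≈0.029297, D=e−e_prev≈4.919922; u=3/4·2.615234+3/4·0.029297+1/4·4.919922≈3.213379; next y=1/2·(-4.615234)+1·3.213379≈0.905762
n=6: y≈0.905762, sp=-2, e=sp−y≈-2.905762; I≈-2.876465, D=e−e_prev≈-5.520996; u=3/4·(-2.905762)+3/4·(-2.876465)+1/4·(-5.520996)≈-5.716919; next y=1/2·0.905762+1·(-5.716919)≈-5.264038
n=7: y≈-5.264038, sp=-2, e=sp−y≈3.264038; I≈0.387573, D=e−e_prev≈6.169800; u=3/4·3.264038+3/4·0.387573+1/4·6.169800≈4.281158; next y=1/2·(-5.264038)+1·4.281158≈1.649139

0 -2 -3.500 0.000
1 -2 1.625 -3.500
2 -2 -4.031 -0.125
3 -2 2.352 -4.094
4 -2 -4.768 0.305
5 -2 3.213 -4.615
6 -2 -5.717 0.906
7 -2 4.281 -5.264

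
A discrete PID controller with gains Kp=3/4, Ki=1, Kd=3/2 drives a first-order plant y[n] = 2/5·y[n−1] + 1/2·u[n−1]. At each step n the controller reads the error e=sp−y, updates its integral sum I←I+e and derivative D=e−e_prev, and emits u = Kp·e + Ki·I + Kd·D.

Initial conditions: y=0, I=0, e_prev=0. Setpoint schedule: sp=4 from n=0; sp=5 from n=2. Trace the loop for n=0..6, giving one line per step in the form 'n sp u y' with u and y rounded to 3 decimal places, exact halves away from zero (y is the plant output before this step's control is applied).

0 4 13.000 0.000
1 4 -10.125 6.500
2 5 29.503 -2.463
3 5 -30.723 13.767
4 5 61.623 -9.855
5 5 -78.308 26.870
6 5 134.556 -28.406

(exact arithmetic carried between steps; '≈' marks a value shown rounded to 6 d.p. or computed from one; I and e_prev carry over from the previous line; the table rounds u and y to 3 d.p., halves away from zero)
n=0: y=0, sp=4, e=sp−y=4; I=4, D=e−e_prev=4; u=3/4·4+1·4+3/2·4=13; next y=2/5·0+1/2·13=6.5
n=1: y=6.5, sp=4, e=sp−y=-2.5; I=1.5, D=e−e_prev=-6.5; u=3/4·(-2.5)+1·1.5+3/2·(-6.5)=-10.125; next y=2/5·6.5+1/2·(-10.125)=-2.4625
n=2: y=-2.4625, sp=5, e=sp−y=7.4625; I=8.9625, D=e−e_prev=9.9625; u=3/4·7.4625+1·8.9625+3/2·9.9625=29.503125; next y=2/5·(-2.4625)+1/2·29.503125≈13.766563
n=3: y≈13.766563, sp=5, e=sp−y≈-8.766563; I≈0.195938, D=e−e_prev≈-16.229063; u=3/4·(-8.766563)+1·0.195938+3/2·(-16.229063)≈-30.722578; next y=2/5·13.766563+1/2·(-30.722578)≈-9.854664
n=4: y≈-9.854664, sp=5, e=sp−y≈14.854664; I≈15.050602, D=e−e_prev≈23.621227; u=3/4·14.854664+1·15.050602+3/2·23.621227≈61.623439; next y=2/5·(-9.854664)+1/2·61.623439≈26.869854
n=5: y≈26.869854, sp=5, e=sp−y≈-21.869854; I≈-6.819253, D=e−e_prev≈-36.724518; u=3/4·(-21.869854)+1·(-6.819253)+3/2·(-36.724518)≈-78.308420; next y=2/5·26.869854+1/2·(-78.308420)≈-28.406269
n=6: y≈-28.406269, sp=5, e=sp−y≈33.406269; I≈26.587016, D=e−e_prev≈55.276123; u=3/4·33.406269+1·26.587016+3/2·55.276123≈134.555901; next y=2/5·(-28.406269)+1/2·134.555901≈55.915443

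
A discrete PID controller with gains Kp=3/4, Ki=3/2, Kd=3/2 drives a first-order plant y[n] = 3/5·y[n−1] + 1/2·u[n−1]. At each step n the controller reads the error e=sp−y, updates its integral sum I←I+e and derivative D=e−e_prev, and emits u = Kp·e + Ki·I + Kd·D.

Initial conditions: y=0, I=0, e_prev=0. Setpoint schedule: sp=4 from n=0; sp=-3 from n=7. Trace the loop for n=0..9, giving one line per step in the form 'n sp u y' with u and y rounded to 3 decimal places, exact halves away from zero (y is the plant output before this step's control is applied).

0 4 15.000 0.000
1 4 -13.125 7.500
2 4 28.734 -2.063
3 4 -33.486 13.130
4 4 58.089 -8.865
5 4 -77.820 23.725
6 4 122.979 -24.675
7 -3 -200.457 46.684
8 -3 288.438 -72.218
9 -3 -435.237 100.889

(exact arithmetic carried between steps; '≈' marks a value shown rounded to 6 d.p. or computed from one; I and e_prev carry over from the previous line; the table rounds u and y to 3 d.p., halves away from zero)
n=0: y=0, sp=4, e=sp−y=4; I=4, D=e−e_prev=4; u=3/4·4+3/2·4+3/2·4=15; next y=3/5·0+1/2·15=7.5
n=1: y=7.5, sp=4, e=sp−y=-3.5; I=0.5, D=e−e_prev=-7.5; u=3/4·(-3.5)+3/2·0.5+3/2·(-7.5)=-13.125; next y=3/5·7.5+1/2·(-13.125)=-2.0625
n=2: y=-2.0625, sp=4, e=sp−y=6.0625; I=6.5625, D=e−e_prev=9.5625; u=3/4·6.0625+3/2·6.5625+3/2·9.5625=28.734375; next y=3/5·(-2.0625)+1/2·28.734375≈13.129688
n=3: y≈13.129688, sp=4, e=sp−y≈-9.129688; I≈-2.567188, D=e−e_prev≈-15.192188; u=3/4·(-9.129688)+3/2·(-2.567188)+3/2·(-15.192188)≈-33.486328; next y=3/5·13.129688+1/2·(-33.486328)≈-8.865352
n=4: y≈-8.865352, sp=4, e=sp−y≈12.865352; I≈10.298164, D=e−e_prev≈21.995039; u=3/4·12.865352+3/2·10.298164+3/2·21.995039≈58.088818; next y=3/5·(-8.865352)+1/2·58.088818≈23.725198
n=5: y≈23.725198, sp=4, e=sp−y≈-19.725198; I≈-9.427034, D=e−e_prev≈-32.590550; u=3/4·(-19.725198)+3/2·(-9.427034)+3/2·(-32.590550)≈-77.820275; next y=3/5·23.725198+1/2·(-77.820275)≈-24.675018
n=6: y≈-24.675018, sp=4, e=sp−y≈28.675018; I≈19.247984, D=e−e_prev≈48.400217; u=3/4·28.675018+3/2·19.247984+3/2·48.400217≈122.978565; next y=3/5·(-24.675018)+1/2·122.978565≈46.684271
n=7: y≈46.684271, sp=-3, e=sp−y≈-49.684271; I≈-30.436287, D=e−e_prev≈-78.359290; u=3/4·(-49.684271)+3/2·(-30.436287)+3/2·(-78.359290)≈-200.456569; next y=3/5·46.684271+1/2·(-200.456569)≈-72.217722
n=8: y≈-72.217722, sp=-3, e=sp−y≈69.217722; I≈38.781434, D=e−e_prev≈118.901993; u=3/4·69.217722+3/2·38.781434+3/2·118.901993≈288.438433; next y=3/5·(-72.217722)+1/2·288.438433≈100.888583
n=9: y≈100.888583, sp=-3, e=sp−y≈-103.888583; I≈-65.107149, D=e−e_prev≈-173.106305; u=3/4·(-103.888583)+3/2·(-65.107149)+3/2·(-173.106305)≈-435.236619; next y=3/5·100.888583+1/2·(-435.236619)≈-157.085159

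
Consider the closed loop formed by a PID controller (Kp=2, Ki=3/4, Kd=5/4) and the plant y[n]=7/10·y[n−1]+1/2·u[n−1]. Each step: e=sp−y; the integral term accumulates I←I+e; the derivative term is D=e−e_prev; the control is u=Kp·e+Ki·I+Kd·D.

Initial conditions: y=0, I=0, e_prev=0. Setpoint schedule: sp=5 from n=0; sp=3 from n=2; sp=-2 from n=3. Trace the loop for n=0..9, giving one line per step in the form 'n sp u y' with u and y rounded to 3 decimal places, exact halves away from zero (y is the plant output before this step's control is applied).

0 5 20.000 0.000
1 5 -22.500 10.000
2 3 35.250 -4.250
3 -2 -70.225 14.650
4 -2 105.193 -24.858
5 -2 -167.263 35.196
6 -2 256.668 -58.994
7 -2 -402.453 87.038
8 -2 622.660 -140.300
9 -2 -971.467 213.120

(exact arithmetic carried between steps; '≈' marks a value shown rounded to 6 d.p. or computed from one; I and e_prev carry over from the previous line; the table rounds u and y to 3 d.p., halves away from zero)
n=0: y=0, sp=5, e=sp−y=5; I=5, D=e−e_prev=5; u=2·5+3/4·5+5/4·5=20; next y=7/10·0+1/2·20=10
n=1: y=10, sp=5, e=sp−y=-5; I=0, D=e−e_prev=-10; u=2·(-5)+3/4·0+5/4·(-10)=-22.5; next y=7/10·10+1/2·(-22.5)=-4.25
n=2: y=-4.25, sp=3, e=sp−y=7.25; I=7.25, D=e−e_prev=12.25; u=2·7.25+3/4·7.25+5/4·12.25=35.25; next y=7/10·(-4.25)+1/2·35.25=14.65
n=3: y=14.65, sp=-2, e=sp−y=-16.65; I=-9.4, D=e−e_prev=-23.9; u=2·(-16.65)+3/4·(-9.4)+5/4·(-23.9)=-70.225; next y=7/10·14.65+1/2·(-70.225)=-24.8575
n=4: y=-24.8575, sp=-2, e=sp−y=22.8575; I=13.4575, D=e−e_prev=39.5075; u=2·22.8575+3/4·13.4575+5/4·39.5075=105.1925; next y=7/10·(-24.8575)+1/2·105.1925=35.196
n=5: y=35.196, sp=-2, e=sp−y=-37.196; I=-23.7385, D=e−e_prev=-60.0535; u=2·(-37.196)+3/4·(-23.7385)+5/4·(-60.0535)=-167.26275; next y=7/10·35.196+1/2·(-167.26275)=-58.994175
n=6: y=-58.994175, sp=-2, e=sp−y=56.994175; I=33.255675, D=e−e_prev=94.190175; u=2·56.994175+3/4·33.255675+5/4·94.190175=256.667825; next y=7/10·(-58.994175)+1/2·256.667825=87.03799
n=7: y=87.03799, sp=-2, e=sp−y=-89.03799; I=-55.782315, D=e−e_prev=-146.032165; u=2·(-89.03799)+3/4·(-55.782315)+5/4·(-146.032165)≈-402.452923; next y=7/10·87.03799+1/2·(-402.452923)≈-140.299868
n=8: y≈-140.299868, sp=-2, e=sp−y≈138.299868; I≈82.517553, D=e−e_prev≈227.337858; u=2·138.299868+3/4·82.517553+5/4·227.337858≈622.660224; next y=7/10·(-140.299868)+1/2·622.660224≈213.120204
n=9: y≈213.120204, sp=-2, e=sp−y≈-215.120204; I≈-132.602651, D=e−e_prev≈-353.420073; u=2·(-215.120204)+3/4·(-132.602651)+5/4·(-353.420073)≈-971.467488; next y=7/10·213.120204+1/2·(-971.467488)≈-336.549601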